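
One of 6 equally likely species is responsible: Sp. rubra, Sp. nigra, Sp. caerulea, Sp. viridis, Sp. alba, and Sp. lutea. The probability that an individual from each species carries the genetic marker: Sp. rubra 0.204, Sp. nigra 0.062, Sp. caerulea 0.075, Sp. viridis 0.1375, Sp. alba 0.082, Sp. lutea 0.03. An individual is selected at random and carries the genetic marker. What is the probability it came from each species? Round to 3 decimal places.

With a uniform prior (1/6 each), posterior ∝ likelihood:
  Sp. rubra: 0.204
  Sp. nigra: 0.062
  Sp. caerulea: 0.075
  Sp. viridis: 0.1375
  Sp. alba: 0.082
  Sp. lutea: 0.03
Normalizing constant = 0.5905.
P(Sp. rubra | marker) = 0.204/0.5905 ≈ 0.345
P(Sp. nigra | marker) = 0.062/0.5905 ≈ 0.105
P(Sp. caerulea | marker) = 0.075/0.5905 ≈ 0.127
P(Sp. viridis | marker) = 0.1375/0.5905 ≈ 0.233
P(Sp. alba | marker) = 0.082/0.5905 ≈ 0.139
P(Sp. lutea | marker) = 0.03/0.5905 ≈ 0.051
(Check: 0.345+0.105+0.127+0.233+0.139+0.051 = 1.000.)

Sp. rubra 0.345, Sp. nigra 0.105, Sp. caerulea 0.127, Sp. viridis 0.233, Sp. alba 0.139, Sp. lutea 0.051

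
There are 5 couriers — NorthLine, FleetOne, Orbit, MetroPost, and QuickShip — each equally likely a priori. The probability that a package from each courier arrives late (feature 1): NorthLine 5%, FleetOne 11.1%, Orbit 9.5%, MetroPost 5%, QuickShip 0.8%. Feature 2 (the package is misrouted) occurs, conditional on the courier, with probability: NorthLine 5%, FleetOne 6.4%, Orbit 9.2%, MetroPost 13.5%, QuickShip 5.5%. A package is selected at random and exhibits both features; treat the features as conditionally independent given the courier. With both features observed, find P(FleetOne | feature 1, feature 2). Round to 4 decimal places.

0.2782

With a uniform prior (1/5 each), posterior ∝ likelihood:
  NorthLine: 0.05 × 0.05 = 0.0025
  FleetOne: 0.111 × 0.064 = 0.007104
  Orbit: 0.095 × 0.092 = 0.00874
  MetroPost: 0.05 × 0.135 = 0.00675
  QuickShip: 0.008 × 0.055 = 0.00044
Total = 0.025534.
P(FleetOne | evidence) = 0.007104 / 0.025534 ≈ 0.2782.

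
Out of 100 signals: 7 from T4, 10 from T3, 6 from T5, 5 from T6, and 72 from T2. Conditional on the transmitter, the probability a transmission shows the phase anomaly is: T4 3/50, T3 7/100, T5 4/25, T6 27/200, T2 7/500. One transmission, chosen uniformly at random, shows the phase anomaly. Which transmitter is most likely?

T2

By Bayes' rule, posterior ∝ prior × likelihood:
  T4: 0.07 × 0.06 = 0.0042
  T3: 0.1 × 0.07 = 0.007
  T5: 0.06 × 0.16 = 0.0096
  T6: 0.05 × 0.135 = 0.00675
  T2: 0.72 × 0.014 = 0.01008
Total = 0.03763.
Largest term belongs to T2, so T2 is most probable.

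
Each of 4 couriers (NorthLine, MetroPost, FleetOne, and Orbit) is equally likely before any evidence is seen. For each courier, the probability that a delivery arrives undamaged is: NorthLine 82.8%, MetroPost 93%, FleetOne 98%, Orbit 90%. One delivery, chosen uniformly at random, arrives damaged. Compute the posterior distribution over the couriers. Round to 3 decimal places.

NorthLine 0.475, MetroPost 0.193, FleetOne 0.055, Orbit 0.276

Taking complements, P(damaged | each) = NorthLine 0.172, MetroPost 0.07, FleetOne 0.02, Orbit 0.1.
Since the prior is uniform, the posterior is proportional to the likelihood:
  NorthLine: 0.172
  MetroPost: 0.07
  FleetOne: 0.02
  Orbit: 0.1
Normalizing constant = 0.362.
P(NorthLine | damaged) = 0.172/0.362 ≈ 0.475
P(MetroPost | damaged) = 0.07/0.362 ≈ 0.193
P(FleetOne | damaged) = 0.02/0.362 ≈ 0.055
P(Orbit | damaged) = 0.1/0.362 ≈ 0.276
(Check: 0.475+0.193+0.055+0.276 = 0.999.)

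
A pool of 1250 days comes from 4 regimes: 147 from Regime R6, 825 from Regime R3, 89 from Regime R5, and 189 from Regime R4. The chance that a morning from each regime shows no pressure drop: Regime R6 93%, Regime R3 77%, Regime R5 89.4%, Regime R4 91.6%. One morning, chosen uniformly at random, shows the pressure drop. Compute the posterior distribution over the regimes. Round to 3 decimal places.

Taking complements, P(drop | each) = Regime R6 0.07, Regime R3 0.23, Regime R5 0.106, Regime R4 0.084.
Unnormalized posteriors (prior × likelihood):
  Regime R6: 0.1176 × 0.07 = 0.008232
  Regime R3: 0.66 × 0.23 = 0.1518
  Regime R5: 0.0712 × 0.106 = 0.0075472
  Regime R4: 0.1512 × 0.084 = 0.0127008
Sum = 0.18028.
P(Regime R6 | drop) = 0.008232/0.18028 ≈ 0.046
P(Regime R3 | drop) = 0.1518/0.18028 ≈ 0.842
P(Regime R5 | drop) = 0.0075472/0.18028 ≈ 0.042
P(Regime R4 | drop) = 0.0127008/0.18028 ≈ 0.070
(Check: 0.046+0.842+0.042+0.070 = 1.000.)

Regime R6 0.046, Regime R3 0.842, Regime R5 0.042, Regime R4 0.070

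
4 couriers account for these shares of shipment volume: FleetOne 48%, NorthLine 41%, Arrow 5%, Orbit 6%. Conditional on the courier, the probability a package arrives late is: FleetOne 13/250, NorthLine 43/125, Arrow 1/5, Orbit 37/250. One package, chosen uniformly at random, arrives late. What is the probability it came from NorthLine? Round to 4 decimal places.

0.7629

Unnormalized posteriors (prior × likelihood):
  FleetOne: 0.48 × 0.052 = 0.02496
  NorthLine: 0.41 × 0.344 = 0.14104
  Arrow: 0.05 × 0.2 = 0.01
  Orbit: 0.06 × 0.148 = 0.00888
Normalizing constant = 0.18488.
P(NorthLine | evidence) = 0.14104 / 0.18488 ≈ 0.7629.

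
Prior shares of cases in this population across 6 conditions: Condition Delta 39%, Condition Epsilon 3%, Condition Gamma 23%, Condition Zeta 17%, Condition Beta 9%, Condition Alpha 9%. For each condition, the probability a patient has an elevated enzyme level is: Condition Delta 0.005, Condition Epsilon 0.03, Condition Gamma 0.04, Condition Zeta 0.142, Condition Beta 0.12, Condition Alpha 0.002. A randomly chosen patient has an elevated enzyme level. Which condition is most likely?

Unnormalized posteriors (prior × likelihood):
  Condition Delta: 0.39 × 0.005 = 0.00195
  Condition Epsilon: 0.03 × 0.03 = 0.0009
  Condition Gamma: 0.23 × 0.04 = 0.0092
  Condition Zeta: 0.17 × 0.142 = 0.02414
  Condition Beta: 0.09 × 0.12 = 0.0108
  Condition Alpha: 0.09 × 0.002 = 0.00018
Normalizing constant = 0.04717.
Largest term belongs to Condition Zeta, so Condition Zeta is most probable.

Condition Zeta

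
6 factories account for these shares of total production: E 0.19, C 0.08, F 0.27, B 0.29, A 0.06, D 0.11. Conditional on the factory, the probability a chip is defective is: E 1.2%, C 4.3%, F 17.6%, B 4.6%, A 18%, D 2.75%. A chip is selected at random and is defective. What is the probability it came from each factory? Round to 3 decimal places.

E 0.028, C 0.043, F 0.591, B 0.166, A 0.134, D 0.038

Unnormalized posteriors (prior × likelihood):
  E: 0.19 × 0.012 = 0.00228
  C: 0.08 × 0.043 = 0.00344
  F: 0.27 × 0.176 = 0.04752
  B: 0.29 × 0.046 = 0.01334
  A: 0.06 × 0.18 = 0.0108
  D: 0.11 × 0.0275 = 0.003025
Total = 0.080405.
P(E | defective) = 0.00228/0.080405 ≈ 0.028
P(C | defective) = 0.00344/0.080405 ≈ 0.043
P(F | defective) = 0.04752/0.080405 ≈ 0.591
P(B | defective) = 0.01334/0.080405 ≈ 0.166
P(A | defective) = 0.0108/0.080405 ≈ 0.134
P(D | defective) = 0.003025/0.080405 ≈ 0.038
(Check: 0.028+0.043+0.591+0.166+0.134+0.038 = 1.000.)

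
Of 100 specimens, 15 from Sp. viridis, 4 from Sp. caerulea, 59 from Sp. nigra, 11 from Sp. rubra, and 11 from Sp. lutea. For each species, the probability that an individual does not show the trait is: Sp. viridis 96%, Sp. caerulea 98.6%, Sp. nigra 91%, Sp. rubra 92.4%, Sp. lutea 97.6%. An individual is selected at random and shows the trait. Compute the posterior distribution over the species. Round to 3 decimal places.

Sp. viridis 0.085, Sp. caerulea 0.008, Sp. nigra 0.751, Sp. rubra 0.118, Sp. lutea 0.037

Taking complements, P(trait | each) = Sp. viridis 0.04, Sp. caerulea 0.014, Sp. nigra 0.09, Sp. rubra 0.076, Sp. lutea 0.024.
Prior × likelihood for each hypothesis:
  Sp. viridis: 0.15 × 0.04 = 0.006
  Sp. caerulea: 0.04 × 0.014 = 0.00056
  Sp. nigra: 0.59 × 0.09 = 0.0531
  Sp. rubra: 0.11 × 0.076 = 0.00836
  Sp. lutea: 0.11 × 0.024 = 0.00264
Sum = 0.07066.
P(Sp. viridis | trait) = 0.006/0.07066 ≈ 0.085
P(Sp. caerulea | trait) = 0.00056/0.07066 ≈ 0.008
P(Sp. nigra | trait) = 0.0531/0.07066 ≈ 0.751
P(Sp. rubra | trait) = 0.00836/0.07066 ≈ 0.118
P(Sp. lutea | trait) = 0.00264/0.07066 ≈ 0.037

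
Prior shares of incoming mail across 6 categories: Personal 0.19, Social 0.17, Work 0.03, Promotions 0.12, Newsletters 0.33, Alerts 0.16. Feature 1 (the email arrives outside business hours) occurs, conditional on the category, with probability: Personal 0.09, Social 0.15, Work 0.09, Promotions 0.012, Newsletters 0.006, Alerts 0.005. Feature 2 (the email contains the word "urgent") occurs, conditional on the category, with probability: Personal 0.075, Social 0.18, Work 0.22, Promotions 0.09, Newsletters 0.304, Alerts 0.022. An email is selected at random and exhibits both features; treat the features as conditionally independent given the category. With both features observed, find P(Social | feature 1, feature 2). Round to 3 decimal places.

0.636

Unnormalized posteriors (prior × likelihood):
  Personal: 0.19 × 0.09 × 0.075 = 0.0012825
  Social: 0.17 × 0.15 × 0.18 = 0.00459
  Work: 0.03 × 0.09 × 0.22 = 0.000594
  Promotions: 0.12 × 0.012 × 0.09 = 0.0001296
  Newsletters: 0.33 × 0.006 × 0.304 = 0.00060192
  Alerts: 0.16 × 0.005 × 0.022 = 0.0000176
Sum = 0.00721562.
P(Social | evidence) = 0.00459 / 0.00721562 ≈ 0.636.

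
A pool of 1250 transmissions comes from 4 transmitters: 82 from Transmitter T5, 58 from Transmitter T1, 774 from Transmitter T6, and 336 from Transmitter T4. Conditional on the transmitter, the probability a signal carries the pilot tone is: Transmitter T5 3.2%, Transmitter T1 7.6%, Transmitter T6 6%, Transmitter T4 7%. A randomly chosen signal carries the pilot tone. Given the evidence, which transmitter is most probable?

Transmitter T6

Compute prior × likelihood for every hypothesis:
  Transmitter T5: 0.0656 × 0.032 = 0.0020992
  Transmitter T1: 0.0464 × 0.076 = 0.0035264
  Transmitter T6: 0.6192 × 0.06 = 0.037152
  Transmitter T4: 0.2688 × 0.07 = 0.018816
Total = 0.0615936.
Largest term belongs to Transmitter T6, so Transmitter T6 is most probable.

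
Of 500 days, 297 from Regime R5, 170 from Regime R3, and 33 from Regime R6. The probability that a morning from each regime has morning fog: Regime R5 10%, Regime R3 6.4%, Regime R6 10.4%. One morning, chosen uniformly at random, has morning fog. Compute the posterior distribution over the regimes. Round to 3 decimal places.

Regime R5 0.675, Regime R3 0.247, Regime R6 0.078

Unnormalized posteriors (prior × likelihood):
  Regime R5: 0.594 × 0.1 = 0.0594
  Regime R3: 0.34 × 0.064 = 0.02176
  Regime R6: 0.066 × 0.104 = 0.006864
Total = 0.088024.
P(Regime R5 | fog) = 0.0594/0.088024 ≈ 0.675
P(Regime R3 | fog) = 0.02176/0.088024 ≈ 0.247
P(Regime R6 | fog) = 0.006864/0.088024 ≈ 0.078
(Check: 0.675+0.247+0.078 = 1.000.)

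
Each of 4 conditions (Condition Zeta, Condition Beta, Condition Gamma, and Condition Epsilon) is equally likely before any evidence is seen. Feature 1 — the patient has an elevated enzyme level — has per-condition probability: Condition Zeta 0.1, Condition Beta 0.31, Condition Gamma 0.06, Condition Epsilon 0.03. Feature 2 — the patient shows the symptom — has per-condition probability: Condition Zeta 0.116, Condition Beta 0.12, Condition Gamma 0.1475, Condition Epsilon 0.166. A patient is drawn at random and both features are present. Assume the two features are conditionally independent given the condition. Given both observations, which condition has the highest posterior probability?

Condition Beta

Since the prior is uniform, the posterior is proportional to the likelihood:
  Condition Zeta: 0.1 × 0.116 = 0.0116
  Condition Beta: 0.31 × 0.12 = 0.0372
  Condition Gamma: 0.06 × 0.1475 = 0.00885
  Condition Epsilon: 0.03 × 0.166 = 0.00498
Sum = 0.06263.
Largest term belongs to Condition Beta, so Condition Beta is most probable.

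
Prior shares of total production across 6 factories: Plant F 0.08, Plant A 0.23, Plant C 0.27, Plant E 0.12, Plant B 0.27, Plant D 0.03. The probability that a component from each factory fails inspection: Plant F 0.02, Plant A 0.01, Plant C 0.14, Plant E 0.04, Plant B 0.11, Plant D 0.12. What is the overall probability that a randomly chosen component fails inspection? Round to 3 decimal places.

Unnormalized posteriors (prior × likelihood):
  Plant F: 0.08 × 0.02 = 0.0016
  Plant A: 0.23 × 0.01 = 0.0023
  Plant C: 0.27 × 0.14 = 0.0378
  Plant E: 0.12 × 0.04 = 0.0048
  Plant B: 0.27 × 0.11 = 0.0297
  Plant D: 0.03 × 0.12 = 0.0036
P(nonconforming) = 0.0016 + 0.0023 + 0.0378 + 0.0048 + 0.0297 + 0.0036 = 0.0798 → 0.080.

0.080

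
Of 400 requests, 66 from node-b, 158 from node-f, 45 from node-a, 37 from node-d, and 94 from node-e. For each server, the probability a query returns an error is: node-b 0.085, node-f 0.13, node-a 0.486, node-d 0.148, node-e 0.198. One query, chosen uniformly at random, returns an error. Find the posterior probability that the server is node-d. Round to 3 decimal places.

Unnormalized posteriors (prior × likelihood):
  node-b: 0.165 × 0.085 = 0.014025
  node-f: 0.395 × 0.13 = 0.05135
  node-a: 0.1125 × 0.486 = 0.054675
  node-d: 0.0925 × 0.148 = 0.01369
  node-e: 0.235 × 0.198 = 0.04653
Total = 0.18027.
P(node-d | evidence) = 0.01369 / 0.18027 ≈ 0.076.

0.076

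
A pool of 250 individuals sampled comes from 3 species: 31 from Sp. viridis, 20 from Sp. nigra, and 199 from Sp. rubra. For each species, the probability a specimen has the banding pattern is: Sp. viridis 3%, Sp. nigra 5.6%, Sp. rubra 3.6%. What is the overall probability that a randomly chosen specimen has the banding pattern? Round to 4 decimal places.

By Bayes' rule, posterior ∝ prior × likelihood:
  Sp. viridis: 0.124 × 0.03 = 0.00372
  Sp. nigra: 0.08 × 0.056 = 0.00448
  Sp. rubra: 0.796 × 0.036 = 0.028656
P(banded) = 0.00372 + 0.00448 + 0.028656 = 0.036856 → 0.0369.

0.0369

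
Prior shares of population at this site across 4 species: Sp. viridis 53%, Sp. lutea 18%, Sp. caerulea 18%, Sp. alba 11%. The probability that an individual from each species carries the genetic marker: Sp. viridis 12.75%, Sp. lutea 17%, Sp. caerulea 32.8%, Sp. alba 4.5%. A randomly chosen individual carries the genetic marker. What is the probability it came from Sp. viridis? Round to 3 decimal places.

Compute prior × likelihood for every hypothesis:
  Sp. viridis: 0.53 × 0.1275 = 0.067575
  Sp. lutea: 0.18 × 0.17 = 0.0306
  Sp. caerulea: 0.18 × 0.328 = 0.05904
  Sp. alba: 0.11 × 0.045 = 0.00495
Sum = 0.162165.
P(Sp. viridis | evidence) = 0.067575 / 0.162165 ≈ 0.417.

0.417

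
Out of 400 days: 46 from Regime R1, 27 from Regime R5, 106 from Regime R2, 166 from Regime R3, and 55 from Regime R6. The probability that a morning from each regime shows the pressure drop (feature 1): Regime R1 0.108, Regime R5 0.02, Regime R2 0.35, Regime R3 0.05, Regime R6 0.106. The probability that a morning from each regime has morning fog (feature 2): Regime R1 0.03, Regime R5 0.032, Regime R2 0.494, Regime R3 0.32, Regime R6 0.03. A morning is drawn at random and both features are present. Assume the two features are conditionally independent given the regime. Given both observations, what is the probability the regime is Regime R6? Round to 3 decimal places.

Prior × likelihood for each hypothesis:
  Regime R1: 0.115 × 0.108 × 0.03 = 0.0003726
  Regime R5: 0.0675 × 0.02 × 0.032 = 0.0000432
  Regime R2: 0.265 × 0.35 × 0.494 = 0.0458185
  Regime R3: 0.415 × 0.05 × 0.32 = 0.00664
  Regime R6: 0.1375 × 0.106 × 0.03 = 0.00043725
Sum = 0.05331155.
P(Regime R6 | evidence) = 0.00043725 / 0.05331155 ≈ 0.008.

0.008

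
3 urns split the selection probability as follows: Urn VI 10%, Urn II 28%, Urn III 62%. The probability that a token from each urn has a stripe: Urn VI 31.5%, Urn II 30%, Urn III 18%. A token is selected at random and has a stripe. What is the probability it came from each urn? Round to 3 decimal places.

Urn VI 0.139, Urn II 0.370, Urn III 0.491

By Bayes' rule, posterior ∝ prior × likelihood:
  Urn VI: 0.1 × 0.315 = 0.0315
  Urn II: 0.28 × 0.3 = 0.084
  Urn III: 0.62 × 0.18 = 0.1116
Sum = 0.2271.
P(Urn VI | striped) = 0.0315/0.2271 ≈ 0.139
P(Urn II | striped) = 0.084/0.2271 ≈ 0.370
P(Urn III | striped) = 0.1116/0.2271 ≈ 0.491
(Check: 0.139+0.370+0.491 = 1.000.)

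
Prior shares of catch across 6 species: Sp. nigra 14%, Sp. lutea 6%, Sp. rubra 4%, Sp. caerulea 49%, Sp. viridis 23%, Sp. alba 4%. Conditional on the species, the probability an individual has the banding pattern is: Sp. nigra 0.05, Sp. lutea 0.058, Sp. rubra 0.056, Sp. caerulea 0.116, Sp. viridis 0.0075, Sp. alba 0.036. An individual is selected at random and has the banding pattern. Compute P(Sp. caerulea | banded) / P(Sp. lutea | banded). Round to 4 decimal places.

Unnormalized posteriors (prior × likelihood):
  Sp. nigra: 0.14 × 0.05 = 0.007
  Sp. lutea: 0.06 × 0.058 = 0.00348
  Sp. rubra: 0.04 × 0.056 = 0.00224
  Sp. caerulea: 0.49 × 0.116 = 0.05684
  Sp. viridis: 0.23 × 0.0075 = 0.001725
  Sp. alba: 0.04 × 0.036 = 0.00144
Normalizing constant = 0.072725.
The ratio is 0.05684 / 0.00348 (the normalizer cancels) = 16.3333.

16.3333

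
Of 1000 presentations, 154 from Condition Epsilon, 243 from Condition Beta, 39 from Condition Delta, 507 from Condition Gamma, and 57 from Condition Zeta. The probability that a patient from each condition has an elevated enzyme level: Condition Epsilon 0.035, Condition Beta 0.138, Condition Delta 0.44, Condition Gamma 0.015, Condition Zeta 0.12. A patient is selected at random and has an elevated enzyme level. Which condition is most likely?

Condition Beta

Prior × likelihood for each hypothesis:
  Condition Epsilon: 0.154 × 0.035 = 0.00539
  Condition Beta: 0.243 × 0.138 = 0.033534
  Condition Delta: 0.039 × 0.44 = 0.01716
  Condition Gamma: 0.507 × 0.015 = 0.007605
  Condition Zeta: 0.057 × 0.12 = 0.00684
Sum = 0.070529.
Largest term belongs to Condition Beta, so Condition Beta is most probable.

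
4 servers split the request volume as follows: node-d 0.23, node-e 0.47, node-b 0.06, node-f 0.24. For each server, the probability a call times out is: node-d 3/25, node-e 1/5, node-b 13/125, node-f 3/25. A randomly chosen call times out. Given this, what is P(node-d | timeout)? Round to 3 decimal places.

Prior × likelihood for each hypothesis:
  node-d: 0.23 × 0.12 = 0.0276
  node-e: 0.47 × 0.2 = 0.094
  node-b: 0.06 × 0.104 = 0.00624
  node-f: 0.24 × 0.12 = 0.0288
Normalizing constant = 0.15664.
P(node-d | evidence) = 0.0276 / 0.15664 ≈ 0.176.

0.176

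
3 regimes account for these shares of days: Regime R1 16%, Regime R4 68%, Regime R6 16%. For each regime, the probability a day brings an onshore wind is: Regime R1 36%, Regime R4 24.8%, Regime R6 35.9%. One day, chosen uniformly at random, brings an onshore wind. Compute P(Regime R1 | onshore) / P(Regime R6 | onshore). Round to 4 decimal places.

Compute prior × likelihood for every hypothesis:
  Regime R1: 0.16 × 0.36 = 0.0576
  Regime R4: 0.68 × 0.248 = 0.16864
  Regime R6: 0.16 × 0.359 = 0.05744
Total = 0.28368.
The ratio is 0.0576 / 0.05744 (the normalizer cancels) = 1.0028.

1.0028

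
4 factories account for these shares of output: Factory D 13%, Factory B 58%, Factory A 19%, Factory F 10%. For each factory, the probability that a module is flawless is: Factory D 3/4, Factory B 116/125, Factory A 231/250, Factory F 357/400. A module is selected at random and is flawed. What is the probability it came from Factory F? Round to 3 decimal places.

0.108

Taking complements, P(flawed | each) = Factory D 0.25, Factory B 0.072, Factory A 0.076, Factory F 0.1075.
By Bayes' rule, posterior ∝ prior × likelihood:
  Factory D: 0.13 × 0.25 = 0.0325
  Factory B: 0.58 × 0.072 = 0.04176
  Factory A: 0.19 × 0.076 = 0.01444
  Factory F: 0.1 × 0.1075 = 0.01075
Normalizing constant = 0.09945.
P(Factory F | evidence) = 0.01075 / 0.09945 ≈ 0.108.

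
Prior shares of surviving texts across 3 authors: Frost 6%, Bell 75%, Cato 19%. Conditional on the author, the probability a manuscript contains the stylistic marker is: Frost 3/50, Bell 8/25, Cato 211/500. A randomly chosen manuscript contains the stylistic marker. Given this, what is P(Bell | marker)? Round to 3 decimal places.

0.741

Unnormalized posteriors (prior × likelihood):
  Frost: 0.06 × 0.06 = 0.0036
  Bell: 0.75 × 0.32 = 0.24
  Cato: 0.19 × 0.422 = 0.08018
Sum = 0.32378.
P(Bell | evidence) = 0.24 / 0.32378 ≈ 0.741.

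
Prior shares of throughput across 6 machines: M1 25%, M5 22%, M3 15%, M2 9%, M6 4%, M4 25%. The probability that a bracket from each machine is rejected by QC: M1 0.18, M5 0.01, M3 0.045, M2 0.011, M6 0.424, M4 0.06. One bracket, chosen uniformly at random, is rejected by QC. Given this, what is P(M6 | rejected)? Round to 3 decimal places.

0.195

Prior × likelihood for each hypothesis:
  M1: 0.25 × 0.18 = 0.045
  M5: 0.22 × 0.01 = 0.0022
  M3: 0.15 × 0.045 = 0.00675
  M2: 0.09 × 0.011 = 0.00099
  M6: 0.04 × 0.424 = 0.01696
  M4: 0.25 × 0.06 = 0.015
Total = 0.0869.
P(M6 | evidence) = 0.01696 / 0.0869 ≈ 0.195.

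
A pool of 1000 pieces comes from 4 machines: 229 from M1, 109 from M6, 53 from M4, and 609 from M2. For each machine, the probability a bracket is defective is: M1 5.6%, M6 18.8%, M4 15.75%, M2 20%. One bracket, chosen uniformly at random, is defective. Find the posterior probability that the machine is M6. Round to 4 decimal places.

0.1254

Prior × likelihood for each hypothesis:
  M1: 0.229 × 0.056 = 0.012824
  M6: 0.109 × 0.188 = 0.020492
  M4: 0.053 × 0.1575 = 0.0083475
  M2: 0.609 × 0.2 = 0.1218
Total = 0.1634635.
P(M6 | evidence) = 0.020492 / 0.1634635 ≈ 0.1254.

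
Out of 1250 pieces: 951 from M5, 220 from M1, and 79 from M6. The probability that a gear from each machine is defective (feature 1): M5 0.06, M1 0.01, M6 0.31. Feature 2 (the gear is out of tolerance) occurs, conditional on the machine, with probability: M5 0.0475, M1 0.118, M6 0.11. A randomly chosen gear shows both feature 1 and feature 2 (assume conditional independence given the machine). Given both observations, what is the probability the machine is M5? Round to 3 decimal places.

By Bayes' rule, posterior ∝ prior × likelihood:
  M5: 0.7608 × 0.06 × 0.0475 = 0.00216828
  M1: 0.176 × 0.01 × 0.118 = 0.00020768
  M6: 0.0632 × 0.31 × 0.11 = 0.00215512
Normalizing constant = 0.00453108.
P(M5 | evidence) = 0.00216828 / 0.00453108 ≈ 0.479.

0.479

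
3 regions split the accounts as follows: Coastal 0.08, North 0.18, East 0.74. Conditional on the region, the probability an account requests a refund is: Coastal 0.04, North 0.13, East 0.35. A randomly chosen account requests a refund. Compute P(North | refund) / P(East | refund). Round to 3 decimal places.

0.090

By Bayes' rule, posterior ∝ prior × likelihood:
  Coastal: 0.08 × 0.04 = 0.0032
  North: 0.18 × 0.13 = 0.0234
  East: 0.74 × 0.35 = 0.259
Sum = 0.2856.
The ratio is 0.0234 / 0.259 (the normalizer cancels) = 0.090.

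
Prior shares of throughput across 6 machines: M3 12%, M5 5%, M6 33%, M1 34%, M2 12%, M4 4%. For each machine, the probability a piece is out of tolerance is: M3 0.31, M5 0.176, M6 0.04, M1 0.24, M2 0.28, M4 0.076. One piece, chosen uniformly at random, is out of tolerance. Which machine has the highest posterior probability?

M1

By Bayes' rule, posterior ∝ prior × likelihood:
  M3: 0.12 × 0.31 = 0.0372
  M5: 0.05 × 0.176 = 0.0088
  M6: 0.33 × 0.04 = 0.0132
  M1: 0.34 × 0.24 = 0.0816
  M2: 0.12 × 0.28 = 0.0336
  M4: 0.04 × 0.076 = 0.00304
Total = 0.17744.
Largest term belongs to M1, so M1 is most probable.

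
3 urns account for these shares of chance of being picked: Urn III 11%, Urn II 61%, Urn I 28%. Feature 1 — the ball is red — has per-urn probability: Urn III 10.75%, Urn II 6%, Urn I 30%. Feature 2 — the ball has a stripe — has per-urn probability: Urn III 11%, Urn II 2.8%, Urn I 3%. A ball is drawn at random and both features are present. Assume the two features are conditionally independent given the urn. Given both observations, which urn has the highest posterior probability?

Prior × likelihood for each hypothesis:
  Urn III: 0.11 × 0.1075 × 0.11 = 0.00130075
  Urn II: 0.61 × 0.06 × 0.028 = 0.0010248
  Urn I: 0.28 × 0.3 × 0.03 = 0.00252
Total = 0.00484555.
Largest term belongs to Urn I, so Urn I is most probable.

Urn I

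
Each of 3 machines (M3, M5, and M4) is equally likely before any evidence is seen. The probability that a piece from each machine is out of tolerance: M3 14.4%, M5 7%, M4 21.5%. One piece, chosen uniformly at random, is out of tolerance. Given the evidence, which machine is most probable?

M4

Since the prior is uniform, the posterior is proportional to the likelihood:
  M3: 0.144
  M5: 0.07
  M4: 0.215
Total = 0.429.
Largest term belongs to M4, so M4 is most probable.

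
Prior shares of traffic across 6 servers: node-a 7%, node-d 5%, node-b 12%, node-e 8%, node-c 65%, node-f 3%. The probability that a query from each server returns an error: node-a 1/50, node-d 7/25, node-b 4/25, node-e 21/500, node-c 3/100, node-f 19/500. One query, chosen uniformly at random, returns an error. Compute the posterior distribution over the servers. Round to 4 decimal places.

Prior × likelihood for each hypothesis:
  node-a: 0.07 × 0.02 = 0.0014
  node-d: 0.05 × 0.28 = 0.014
  node-b: 0.12 × 0.16 = 0.0192
  node-e: 0.08 × 0.042 = 0.00336
  node-c: 0.65 × 0.03 = 0.0195
  node-f: 0.03 × 0.038 = 0.00114
Sum = 0.0586.
P(node-a | error) = 0.0014/0.0586 ≈ 0.0239
P(node-d | error) = 0.014/0.0586 ≈ 0.2389
P(node-b | error) = 0.0192/0.0586 ≈ 0.3276
P(node-e | error) = 0.00336/0.0586 ≈ 0.0573
P(node-c | error) = 0.0195/0.0586 ≈ 0.3328
P(node-f | error) = 0.00114/0.0586 ≈ 0.0195

node-a 0.0239, node-d 0.2389, node-b 0.3276, node-e 0.0573, node-c 0.3328, node-f 0.0195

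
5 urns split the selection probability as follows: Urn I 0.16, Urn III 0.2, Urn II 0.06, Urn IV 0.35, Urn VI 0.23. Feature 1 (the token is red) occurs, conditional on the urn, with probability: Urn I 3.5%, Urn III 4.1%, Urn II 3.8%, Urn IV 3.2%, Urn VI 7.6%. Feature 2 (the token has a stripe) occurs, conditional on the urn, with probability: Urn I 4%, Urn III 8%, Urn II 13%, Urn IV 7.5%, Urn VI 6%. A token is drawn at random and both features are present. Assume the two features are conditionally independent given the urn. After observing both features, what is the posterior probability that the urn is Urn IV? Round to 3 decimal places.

0.274

By Bayes' rule, posterior ∝ prior × likelihood:
  Urn I: 0.16 × 0.035 × 0.04 = 0.000224
  Urn III: 0.2 × 0.041 × 0.08 = 0.000656
  Urn II: 0.06 × 0.038 × 0.13 = 0.0002964
  Urn IV: 0.35 × 0.032 × 0.075 = 0.00084
  Urn VI: 0.23 × 0.076 × 0.06 = 0.0010488
Normalizing constant = 0.0030652.
P(Urn IV | evidence) = 0.00084 / 0.0030652 ≈ 0.274.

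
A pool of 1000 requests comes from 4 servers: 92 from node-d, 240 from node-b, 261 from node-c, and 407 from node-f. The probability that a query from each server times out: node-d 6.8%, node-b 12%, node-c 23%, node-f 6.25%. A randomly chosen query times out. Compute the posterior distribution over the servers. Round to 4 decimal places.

By Bayes' rule, posterior ∝ prior × likelihood:
  node-d: 0.092 × 0.068 = 0.006256
  node-b: 0.24 × 0.12 = 0.0288
  node-c: 0.261 × 0.23 = 0.06003
  node-f: 0.407 × 0.0625 = 0.0254375
Total = 0.1205235.
P(node-d | timeout) = 0.006256/0.1205235 ≈ 0.0519
P(node-b | timeout) = 0.0288/0.1205235 ≈ 0.2390
P(node-c | timeout) = 0.06003/0.1205235 ≈ 0.4981
P(node-f | timeout) = 0.0254375/0.1205235 ≈ 0.2111
(Check: 0.0519+0.2390+0.4981+0.2111 = 1.0001.)

node-d 0.0519, node-b 0.2390, node-c 0.4981, node-f 0.2111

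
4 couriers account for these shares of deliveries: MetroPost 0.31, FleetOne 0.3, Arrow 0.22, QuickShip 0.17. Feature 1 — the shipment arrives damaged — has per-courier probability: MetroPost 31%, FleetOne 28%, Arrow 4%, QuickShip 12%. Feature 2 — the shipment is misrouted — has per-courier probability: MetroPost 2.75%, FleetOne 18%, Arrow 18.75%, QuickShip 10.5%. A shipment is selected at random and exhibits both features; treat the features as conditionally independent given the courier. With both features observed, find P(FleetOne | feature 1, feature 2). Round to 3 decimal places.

Prior × likelihood for each hypothesis:
  MetroPost: 0.31 × 0.31 × 0.0275 = 0.00264275
  FleetOne: 0.3 × 0.28 × 0.18 = 0.01512
  Arrow: 0.22 × 0.04 × 0.1875 = 0.00165
  QuickShip: 0.17 × 0.12 × 0.105 = 0.002142
Normalizing constant = 0.02155475.
P(FleetOne | evidence) = 0.01512 / 0.02155475 ≈ 0.701.

0.701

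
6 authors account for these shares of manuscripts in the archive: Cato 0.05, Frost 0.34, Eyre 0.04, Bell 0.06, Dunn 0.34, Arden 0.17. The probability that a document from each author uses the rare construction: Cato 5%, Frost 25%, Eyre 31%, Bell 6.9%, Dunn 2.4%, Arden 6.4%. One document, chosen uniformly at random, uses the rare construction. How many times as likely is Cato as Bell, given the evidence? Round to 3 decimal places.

0.604

Unnormalized posteriors (prior × likelihood):
  Cato: 0.05 × 0.05 = 0.0025
  Frost: 0.34 × 0.25 = 0.085
  Eyre: 0.04 × 0.31 = 0.0124
  Bell: 0.06 × 0.069 = 0.00414
  Dunn: 0.34 × 0.024 = 0.00816
  Arden: 0.17 × 0.064 = 0.01088
Total = 0.12308.
The ratio is 0.0025 / 0.00414 (the normalizer cancels) = 0.604.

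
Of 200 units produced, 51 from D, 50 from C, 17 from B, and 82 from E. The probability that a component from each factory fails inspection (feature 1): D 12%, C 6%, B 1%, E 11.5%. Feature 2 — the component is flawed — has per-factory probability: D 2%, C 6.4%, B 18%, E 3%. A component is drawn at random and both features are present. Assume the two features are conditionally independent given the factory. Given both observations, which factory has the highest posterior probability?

Unnormalized posteriors (prior × likelihood):
  D: 0.255 × 0.12 × 0.02 = 0.000612
  C: 0.25 × 0.06 × 0.064 = 0.00096
  B: 0.085 × 0.01 × 0.18 = 0.000153
  E: 0.41 × 0.115 × 0.03 = 0.0014145
Normalizing constant = 0.0031395.
Largest term belongs to E, so E is most probable.

E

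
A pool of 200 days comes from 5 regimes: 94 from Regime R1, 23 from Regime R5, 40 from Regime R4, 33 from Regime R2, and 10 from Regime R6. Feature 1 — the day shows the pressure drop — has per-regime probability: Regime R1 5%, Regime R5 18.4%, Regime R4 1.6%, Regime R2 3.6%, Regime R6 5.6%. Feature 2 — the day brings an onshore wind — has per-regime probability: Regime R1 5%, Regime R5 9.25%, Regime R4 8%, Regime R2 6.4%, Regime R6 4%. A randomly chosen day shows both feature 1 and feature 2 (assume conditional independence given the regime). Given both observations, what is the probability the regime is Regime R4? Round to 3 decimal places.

0.066

Unnormalized posteriors (prior × likelihood):
  Regime R1: 0.47 × 0.05 × 0.05 = 0.001175
  Regime R5: 0.115 × 0.184 × 0.0925 = 0.0019573
  Regime R4: 0.2 × 0.016 × 0.08 = 0.000256
  Regime R2: 0.165 × 0.036 × 0.064 = 0.00038016
  Regime R6: 0.05 × 0.056 × 0.04 = 0.000112
Normalizing constant = 0.00388046.
P(Regime R4 | evidence) = 0.000256 / 0.00388046 ≈ 0.066.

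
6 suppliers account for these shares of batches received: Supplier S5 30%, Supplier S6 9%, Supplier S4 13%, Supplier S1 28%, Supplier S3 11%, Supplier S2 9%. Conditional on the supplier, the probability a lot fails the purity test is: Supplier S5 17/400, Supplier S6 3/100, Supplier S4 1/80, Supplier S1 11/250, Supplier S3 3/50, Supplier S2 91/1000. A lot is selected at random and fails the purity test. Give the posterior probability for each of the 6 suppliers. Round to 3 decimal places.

Unnormalized posteriors (prior × likelihood):
  Supplier S5: 0.3 × 0.0425 = 0.01275
  Supplier S6: 0.09 × 0.03 = 0.0027
  Supplier S4: 0.13 × 0.0125 = 0.001625
  Supplier S1: 0.28 × 0.044 = 0.01232
  Supplier S3: 0.11 × 0.06 = 0.0066
  Supplier S2: 0.09 × 0.091 = 0.00819
Normalizing constant = 0.044185.
P(Supplier S5 | off-spec) = 0.01275/0.044185 ≈ 0.289
P(Supplier S6 | off-spec) = 0.0027/0.044185 ≈ 0.061
P(Supplier S4 | off-spec) = 0.001625/0.044185 ≈ 0.037
P(Supplier S1 | off-spec) = 0.01232/0.044185 ≈ 0.279
P(Supplier S3 | off-spec) = 0.0066/0.044185 ≈ 0.149
P(Supplier S2 | off-spec) = 0.00819/0.044185 ≈ 0.185

Supplier S5 0.289, Supplier S6 0.061, Supplier S4 0.037, Supplier S1 0.279, Supplier S3 0.149, Supplier S2 0.185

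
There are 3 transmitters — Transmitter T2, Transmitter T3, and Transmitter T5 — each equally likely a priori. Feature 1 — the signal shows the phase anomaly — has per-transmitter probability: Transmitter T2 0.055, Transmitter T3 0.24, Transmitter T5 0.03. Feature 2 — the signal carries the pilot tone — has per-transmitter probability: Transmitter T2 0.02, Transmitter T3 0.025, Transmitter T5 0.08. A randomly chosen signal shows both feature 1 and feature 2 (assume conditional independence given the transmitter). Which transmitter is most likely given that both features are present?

Transmitter T3

Since the prior is uniform, the posterior is proportional to the likelihood:
  Transmitter T2: 0.055 × 0.02 = 0.0011
  Transmitter T3: 0.24 × 0.025 = 0.006
  Transmitter T5: 0.03 × 0.08 = 0.0024
Total = 0.0095.
Largest term belongs to Transmitter T3, so Transmitter T3 is most probable.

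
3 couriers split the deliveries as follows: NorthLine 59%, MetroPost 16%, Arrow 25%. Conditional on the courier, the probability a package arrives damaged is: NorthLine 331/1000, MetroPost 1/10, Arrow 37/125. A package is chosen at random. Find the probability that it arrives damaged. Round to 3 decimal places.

Compute prior × likelihood for every hypothesis:
  NorthLine: 0.59 × 0.331 = 0.19529
  MetroPost: 0.16 × 0.1 = 0.016
  Arrow: 0.25 × 0.296 = 0.074
P(damaged) = 0.19529 + 0.016 + 0.074 = 0.28529 → 0.285.

0.285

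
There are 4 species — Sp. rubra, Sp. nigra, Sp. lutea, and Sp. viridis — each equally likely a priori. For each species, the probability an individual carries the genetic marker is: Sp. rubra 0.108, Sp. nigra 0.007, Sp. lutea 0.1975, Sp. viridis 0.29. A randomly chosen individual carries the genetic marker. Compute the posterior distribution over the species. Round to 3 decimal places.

Since the prior is uniform, the posterior is proportional to the likelihood:
  Sp. rubra: 0.108
  Sp. nigra: 0.007
  Sp. lutea: 0.1975
  Sp. viridis: 0.29
Sum = 0.6025.
P(Sp. rubra | marker) = 0.108/0.6025 ≈ 0.179
P(Sp. nigra | marker) = 0.007/0.6025 ≈ 0.012
P(Sp. lutea | marker) = 0.1975/0.6025 ≈ 0.328
P(Sp. viridis | marker) = 0.29/0.6025 ≈ 0.481
(Check: 0.179+0.012+0.328+0.481 = 1.000.)

Sp. rubra 0.179, Sp. nigra 0.012, Sp. lutea 0.328, Sp. viridis 0.481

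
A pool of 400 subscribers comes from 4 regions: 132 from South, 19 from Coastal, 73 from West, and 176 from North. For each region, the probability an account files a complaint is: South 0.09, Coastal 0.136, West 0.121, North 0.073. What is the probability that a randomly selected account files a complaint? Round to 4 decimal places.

0.0904

Compute prior × likelihood for every hypothesis:
  South: 0.33 × 0.09 = 0.0297
  Coastal: 0.0475 × 0.136 = 0.00646
  West: 0.1825 × 0.121 = 0.0220825
  North: 0.44 × 0.073 = 0.03212
P(complaint) = 0.0297 + 0.00646 + 0.0220825 + 0.03212 = 0.0903625 → 0.0904.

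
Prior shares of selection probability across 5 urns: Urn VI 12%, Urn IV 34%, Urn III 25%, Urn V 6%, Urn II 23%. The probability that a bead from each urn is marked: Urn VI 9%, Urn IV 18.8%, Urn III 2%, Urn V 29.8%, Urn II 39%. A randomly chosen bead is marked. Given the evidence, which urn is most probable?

Urn II

Unnormalized posteriors (prior × likelihood):
  Urn VI: 0.12 × 0.09 = 0.0108
  Urn IV: 0.34 × 0.188 = 0.06392
  Urn III: 0.25 × 0.02 = 0.005
  Urn V: 0.06 × 0.298 = 0.01788
  Urn II: 0.23 × 0.39 = 0.0897
Sum = 0.1873.
Largest term belongs to Urn II, so Urn II is most probable.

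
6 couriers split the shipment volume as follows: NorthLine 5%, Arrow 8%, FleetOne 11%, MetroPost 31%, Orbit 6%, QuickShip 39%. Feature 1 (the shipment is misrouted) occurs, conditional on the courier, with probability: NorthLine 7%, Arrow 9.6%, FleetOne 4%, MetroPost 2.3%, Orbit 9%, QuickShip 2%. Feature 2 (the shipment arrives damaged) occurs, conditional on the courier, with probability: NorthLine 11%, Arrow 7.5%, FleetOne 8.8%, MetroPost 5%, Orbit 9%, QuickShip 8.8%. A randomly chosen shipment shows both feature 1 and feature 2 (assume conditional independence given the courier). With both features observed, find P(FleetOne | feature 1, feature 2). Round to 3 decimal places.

0.135

By Bayes' rule, posterior ∝ prior × likelihood:
  NorthLine: 0.05 × 0.07 × 0.11 = 0.000385
  Arrow: 0.08 × 0.096 × 0.075 = 0.000576
  FleetOne: 0.11 × 0.04 × 0.088 = 0.0003872
  MetroPost: 0.31 × 0.023 × 0.05 = 0.0003565
  Orbit: 0.06 × 0.09 × 0.09 = 0.000486
  QuickShip: 0.39 × 0.02 × 0.088 = 0.0006864
Total = 0.0028771.
P(FleetOne | evidence) = 0.0003872 / 0.0028771 ≈ 0.135.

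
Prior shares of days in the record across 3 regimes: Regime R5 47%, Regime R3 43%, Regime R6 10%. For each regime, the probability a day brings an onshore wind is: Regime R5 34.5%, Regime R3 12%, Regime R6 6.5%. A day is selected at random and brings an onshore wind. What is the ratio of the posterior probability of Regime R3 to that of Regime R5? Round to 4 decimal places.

0.3182

Compute prior × likelihood for every hypothesis:
  Regime R5: 0.47 × 0.345 = 0.16215
  Regime R3: 0.43 × 0.12 = 0.0516
  Regime R6: 0.1 × 0.065 = 0.0065
Sum = 0.22025.
The ratio is 0.0516 / 0.16215 (the normalizer cancels) = 0.3182.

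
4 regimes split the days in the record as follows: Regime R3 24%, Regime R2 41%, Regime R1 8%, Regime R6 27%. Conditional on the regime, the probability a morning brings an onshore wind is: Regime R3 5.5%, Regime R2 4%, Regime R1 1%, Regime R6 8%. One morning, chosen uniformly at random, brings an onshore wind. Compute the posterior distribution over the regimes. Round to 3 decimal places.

Unnormalized posteriors (prior × likelihood):
  Regime R3: 0.24 × 0.055 = 0.0132
  Regime R2: 0.41 × 0.04 = 0.0164
  Regime R1: 0.08 × 0.01 = 0.0008
  Regime R6: 0.27 × 0.08 = 0.0216
Normalizing constant = 0.052.
P(Regime R3 | onshore) = 0.0132/0.052 ≈ 0.254
P(Regime R2 | onshore) = 0.0164/0.052 ≈ 0.315
P(Regime R1 | onshore) = 0.0008/0.052 ≈ 0.015
P(Regime R6 | onshore) = 0.0216/0.052 ≈ 0.415

Regime R3 0.254, Regime R2 0.315, Regime R1 0.015, Regime R6 0.415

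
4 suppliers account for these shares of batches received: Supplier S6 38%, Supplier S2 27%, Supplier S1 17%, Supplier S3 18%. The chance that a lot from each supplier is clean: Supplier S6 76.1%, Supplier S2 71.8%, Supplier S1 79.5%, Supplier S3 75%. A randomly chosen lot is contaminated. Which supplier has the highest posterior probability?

Supplier S6

Taking complements, P(contaminated | each) = Supplier S6 0.239, Supplier S2 0.282, Supplier S1 0.205, Supplier S3 0.25.
By Bayes' rule, posterior ∝ prior × likelihood:
  Supplier S6: 0.38 × 0.239 = 0.09082
  Supplier S2: 0.27 × 0.282 = 0.07614
  Supplier S1: 0.17 × 0.205 = 0.03485
  Supplier S3: 0.18 × 0.25 = 0.045
Total = 0.24681.
Largest term belongs to Supplier S6, so Supplier S6 is most probable.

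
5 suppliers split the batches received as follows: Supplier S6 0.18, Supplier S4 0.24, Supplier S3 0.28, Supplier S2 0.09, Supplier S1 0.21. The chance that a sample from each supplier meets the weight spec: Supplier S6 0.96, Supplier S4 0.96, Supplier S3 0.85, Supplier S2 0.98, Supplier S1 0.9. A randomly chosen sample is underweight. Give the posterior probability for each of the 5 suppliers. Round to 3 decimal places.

Supplier S6 0.088, Supplier S4 0.118, Supplier S3 0.515, Supplier S2 0.022, Supplier S1 0.257

Taking complements, P(underweight | each) = Supplier S6 0.04, Supplier S4 0.04, Supplier S3 0.15, Supplier S2 0.02, Supplier S1 0.1.
Unnormalized posteriors (prior × likelihood):
  Supplier S6: 0.18 × 0.04 = 0.0072
  Supplier S4: 0.24 × 0.04 = 0.0096
  Supplier S3: 0.28 × 0.15 = 0.042
  Supplier S2: 0.09 × 0.02 = 0.0018
  Supplier S1: 0.21 × 0.1 = 0.021
Sum = 0.0816.
P(Supplier S6 | underweight) = 0.0072/0.0816 ≈ 0.088
P(Supplier S4 | underweight) = 0.0096/0.0816 ≈ 0.118
P(Supplier S3 | underweight) = 0.042/0.0816 ≈ 0.515
P(Supplier S2 | underweight) = 0.0018/0.0816 ≈ 0.022
P(Supplier S1 | underweight) = 0.021/0.0816 ≈ 0.257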